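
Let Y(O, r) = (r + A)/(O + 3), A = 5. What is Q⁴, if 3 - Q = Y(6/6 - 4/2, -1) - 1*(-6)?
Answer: 625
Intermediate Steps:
Y(O, r) = (5 + r)/(3 + O) (Y(O, r) = (r + 5)/(O + 3) = (5 + r)/(3 + O))
Q = -5 (Q = 3 - ((5 - 1)/(3 + (6/6 - 4/2)) - 1*(-6)) = 3 - (4/(3 + (6*(⅙) - 4*½)) + 6) = 3 - (4/(3 + (1 - 2)) + 6) = 3 - (4/(3 - 1) + 6) = 3 - (4/2 + 6) = 3 - ((½)*4 + 6) = 3 - (2 + 6) = 3 - 1*8 = 3 - 8 = -5)
Q⁴ = (-5)⁴ = 625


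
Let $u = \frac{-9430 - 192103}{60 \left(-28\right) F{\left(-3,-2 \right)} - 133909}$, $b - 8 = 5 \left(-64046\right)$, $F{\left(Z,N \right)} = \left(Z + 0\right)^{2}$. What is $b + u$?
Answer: $- \frac{47722162905}{149029} \approx -3.2022 \cdot 10^{5}$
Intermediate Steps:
$F{\left(Z,N \right)} = Z^{2}$
$b = -320222$ ($b = 8 + 5 \left(-64046\right) = 8 - 320230 = -320222$)
$u = \frac{201533}{149029}$ ($u = \frac{-9430 - 192103}{60 \left(-28\right) \left(-3\right)^{2} - 133909} = - \frac{201533}{\left(-1680\right) 9 - 133909} = - \frac{201533}{-15120 - 133909} = - \frac{201533}{-149029} = \left(-201533\right) \left(- \frac{1}{149029}\right) = \frac{201533}{149029} \approx 1.3523$)
$b + u = -320222 + \frac{201533}{149029} = - \frac{47722162905}{149029}$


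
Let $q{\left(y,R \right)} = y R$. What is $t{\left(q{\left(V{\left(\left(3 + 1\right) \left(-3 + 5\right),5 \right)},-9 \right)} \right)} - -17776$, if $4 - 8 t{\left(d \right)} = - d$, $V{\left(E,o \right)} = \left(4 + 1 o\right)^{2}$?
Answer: $\frac{141483}{8} \approx 17685.0$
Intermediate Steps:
$V{\left(E,o \right)} = \left(4 + o\right)^{2}$
$q{\left(y,R \right)} = R y$
$t{\left(d \right)} = \frac{1}{2} + \frac{d}{8}$ ($t{\left(d \right)} = \frac{1}{2} - \frac{\left(-1\right) d}{8} = \frac{1}{2} + \frac{d}{8}$)
$t{\left(q{\left(V{\left(\left(3 + 1\right) \left(-3 + 5\right),5 \right)},-9 \right)} \right)} - -17776 = \left(\frac{1}{2} + \frac{\left(-9\right) \left(4 + 5\right)^{2}}{8}\right) - -17776 = \left(\frac{1}{2} + \frac{\left(-9\right) 9^{2}}{8}\right) + 17776 = \left(\frac{1}{2} + \frac{\left(-9\right) 81}{8}\right) + 17776 = \left(\frac{1}{2} + \frac{1}{8} \left(-729\right)\right) + 17776 = \left(\frac{1}{2} - \frac{729}{8}\right) + 17776 = - \frac{725}{8} + 17776 = \frac{141483}{8}$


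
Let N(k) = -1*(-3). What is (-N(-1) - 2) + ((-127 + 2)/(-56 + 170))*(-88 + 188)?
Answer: -6535/57 ≈ -114.65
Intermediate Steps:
N(k) = 3
(-N(-1) - 2) + ((-127 + 2)/(-56 + 170))*(-88 + 188) = (-1*3 - 2) + ((-127 + 2)/(-56 + 170))*(-88 + 188) = (-3 - 2) - 125/114*100 = -5 - 125*1/114*100 = -5 - 125/114*100 = -5 - 6250/57 = -6535/57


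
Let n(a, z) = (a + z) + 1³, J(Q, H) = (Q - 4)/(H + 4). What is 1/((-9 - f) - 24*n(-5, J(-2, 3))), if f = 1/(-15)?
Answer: 105/11302 ≈ 0.0092904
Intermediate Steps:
f = -1/15 ≈ -0.066667
J(Q, H) = (-4 + Q)/(4 + H)
n(a, z) = 1 + a + z (n(a, z) = (a + z) + 1 = 1 + a + z)
1/((-9 - f) - 24*n(-5, J(-2, 3))) = 1/((-9 - 1*(-1/15)) - 24*(1 - 5 + (-4 - 2)/(4 + 3))) = 1/((-9 + 1/15) - 24*(1 - 5 - 6/7)) = 1/(-134/15 - 24*(1 - 5 + (⅐)*(-6))) = 1/(-134/15 - 24*(1 - 5 - 6/7)) = 1/(-134/15 - 24*(-34/7)) = 1/(-134/15 + 816/7) = 1/(11302/105) = 105/11302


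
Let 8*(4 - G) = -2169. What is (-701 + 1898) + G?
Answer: 11777/8 ≈ 1472.1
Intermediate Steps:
G = 2201/8 (G = 4 - 1/8*(-2169) = 4 + 2169/8 = 2201/8 ≈ 275.13)
(-701 + 1898) + G = (-701 + 1898) + 2201/8 = 1197 + 2201/8 = 11777/8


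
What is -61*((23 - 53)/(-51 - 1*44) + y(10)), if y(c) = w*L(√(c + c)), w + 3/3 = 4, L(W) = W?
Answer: -366/19 - 366*√5 ≈ -837.66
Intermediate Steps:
w = 3 (w = -1 + 4 = 3)
y(c) = 3*√2*√c (y(c) = 3*√(c + c) = 3*√(2*c) = 3*(√2*√c) = 3*√2*√c)
-61*((23 - 53)/(-51 - 1*44) + y(10)) = -61*((23 - 53)/(-51 - 1*44) + 3*√2*√10) = -61*(-30/(-51 - 44) + 6*√5) = -61*(-30/(-95) + 6*√5) = -61*(-30*(-1/95) + 6*√5) = -61*(6/19 + 6*√5) = -366/19 - 366*√5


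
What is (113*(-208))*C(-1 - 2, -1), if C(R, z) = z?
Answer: 23504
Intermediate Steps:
(113*(-208))*C(-1 - 2, -1) = (113*(-208))*(-1) = -23504*(-1) = 23504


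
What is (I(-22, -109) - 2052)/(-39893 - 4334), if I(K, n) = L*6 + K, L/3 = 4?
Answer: 2002/44227 ≈ 0.045266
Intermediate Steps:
L = 12 (L = 3*4 = 12)
I(K, n) = 72 + K (I(K, n) = 12*6 + K = 72 + K)
(I(-22, -109) - 2052)/(-39893 - 4334) = ((72 - 22) - 2052)/(-39893 - 4334) = (50 - 2052)/(-44227) = -2002*(-1/44227) = 2002/44227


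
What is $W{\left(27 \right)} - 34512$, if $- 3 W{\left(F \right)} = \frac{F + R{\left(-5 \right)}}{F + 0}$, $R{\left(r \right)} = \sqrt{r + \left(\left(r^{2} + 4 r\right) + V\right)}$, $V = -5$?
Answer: $- \frac{103537}{3} - \frac{i \sqrt{5}}{81} \approx -34512.0 - 0.027606 i$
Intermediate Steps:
$R{\left(r \right)} = \sqrt{-5 + r^{2} + 5 r}$ ($R{\left(r \right)} = \sqrt{r - \left(5 - r^{2} - 4 r\right)} = \sqrt{r + \left(-5 + r^{2} + 4 r\right)} = \sqrt{-5 + r^{2} + 5 r}$)
$W{\left(F \right)} = - \frac{F + i \sqrt{5}}{3 F}$ ($W{\left(F \right)} = - \frac{\frac{1}{F + 0} \left(F + \sqrt{-5 + \left(-5\right)^{2} + 5 \left(-5\right)}\right)}{3} = - \frac{\frac{1}{F} \left(F + \sqrt{-5 + 25 - 25}\right)}{3} = - \frac{\frac{1}{F} \left(F + \sqrt{-5}\right)}{3} = - \frac{\frac{1}{F} \left(F + i \sqrt{5}\right)}{3} = - \frac{F + i \sqrt{5}}{3 F}$)
$W{\left(27 \right)} - 34512 = \frac{\left(-1\right) 27 - i \sqrt{5}}{3 \cdot 27} - 34512 = \frac{1}{3} \cdot \frac{1}{27} \left(-27 - i \sqrt{5}\right) - 34512 = \left(- \frac{1}{3} - \frac{i \sqrt{5}}{81}\right) - 34512 = - \frac{103537}{3} - \frac{i \sqrt{5}}{81}$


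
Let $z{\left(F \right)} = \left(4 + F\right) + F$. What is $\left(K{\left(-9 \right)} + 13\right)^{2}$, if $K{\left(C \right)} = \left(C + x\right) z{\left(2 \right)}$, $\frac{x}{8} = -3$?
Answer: $63001$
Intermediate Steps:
$x = -24$ ($x = 8 \left(-3\right) = -24$)
$z{\left(F \right)} = 4 + 2 F$
$K{\left(C \right)} = -192 + 8 C$ ($K{\left(C \right)} = \left(C - 24\right) \left(4 + 2 \cdot 2\right) = \left(-24 + C\right) \left(4 + 4\right) = \left(-24 + C\right) 8 = -192 + 8 C$)
$\left(K{\left(-9 \right)} + 13\right)^{2} = \left(\left(-192 + 8 \left(-9\right)\right) + 13\right)^{2} = \left(\left(-192 - 72\right) + 13\right)^{2} = \left(-264 + 13\right)^{2} = \left(-251\right)^{2} = 63001$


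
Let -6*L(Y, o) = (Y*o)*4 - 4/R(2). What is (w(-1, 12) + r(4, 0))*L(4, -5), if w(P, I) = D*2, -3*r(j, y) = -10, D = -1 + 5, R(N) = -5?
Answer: 748/5 ≈ 149.60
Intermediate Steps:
D = 4
r(j, y) = 10/3 (r(j, y) = -1/3*(-10) = 10/3)
w(P, I) = 8 (w(P, I) = 4*2 = 8)
L(Y, o) = -2/15 - 2*Y*o/3 (L(Y, o) = -((Y*o)*4 - 4/(-5))/6 = -(4*Y*o - 4*(-1/5))/6 = -(4*Y*o + 4/5)/6 = -(4/5 + 4*Y*o)/6 = -2/15 - 2*Y*o/3)
(w(-1, 12) + r(4, 0))*L(4, -5) = (8 + 10/3)*(-2/15 - 2/3*4*(-5)) = 34*(-2/15 + 40/3)/3 = (34/3)*(66/5) = 748/5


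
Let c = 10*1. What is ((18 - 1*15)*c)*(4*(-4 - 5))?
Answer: -1080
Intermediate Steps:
c = 10
((18 - 1*15)*c)*(4*(-4 - 5)) = ((18 - 1*15)*10)*(4*(-4 - 5)) = ((18 - 15)*10)*(4*(-9)) = (3*10)*(-36) = 30*(-36) = -1080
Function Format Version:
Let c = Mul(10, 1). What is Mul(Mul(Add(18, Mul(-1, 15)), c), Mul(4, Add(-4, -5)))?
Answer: -1080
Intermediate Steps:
c = 10
Mul(Mul(Add(18, Mul(-1, 15)), c), Mul(4, Add(-4, -5))) = Mul(Mul(Add(18, Mul(-1, 15)), 10), Mul(4, Add(-4, -5))) = Mul(Mul(Add(18, -15), 10), Mul(4, -9)) = Mul(Mul(3, 10), -36) = Mul(30, -36) = -1080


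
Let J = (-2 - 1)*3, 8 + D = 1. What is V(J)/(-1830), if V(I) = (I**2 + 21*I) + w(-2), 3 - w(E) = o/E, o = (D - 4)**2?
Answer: 89/3660 ≈ 0.024317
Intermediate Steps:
D = -7 (D = -8 + 1 = -7)
J = -9 (J = -3*3 = -9)
o = 121 (o = (-7 - 4)**2 = (-11)**2 = 121)
w(E) = 3 - 121/E
V(I) = 127/2 + I**2 + 21*I (V(I) = (I**2 + 21*I) + (3 - 121/(-2)) = (I**2 + 21*I) + (3 - 121*(-1/2)) = (I**2 + 21*I) + (3 + 121/2) = (I**2 + 21*I) + 127/2 = 127/2 + I**2 + 21*I)
V(J)/(-1830) = (127/2 + (-9)**2 + 21*(-9))/(-1830) = (127/2 + 81 - 189)*(-1/1830) = -89/2*(-1/1830) = 89/3660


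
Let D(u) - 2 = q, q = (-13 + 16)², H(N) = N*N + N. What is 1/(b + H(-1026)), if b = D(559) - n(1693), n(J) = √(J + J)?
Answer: 1051661/1105990855535 + √3386/1105990855535 ≈ 9.5093e-7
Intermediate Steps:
H(N) = N + N² (H(N) = N² + N = N + N²)
n(J) = √2*√J (n(J) = √(2*J) = √2*√J)
q = 9 (q = 3² = 9)
D(u) = 11 (D(u) = 2 + 9 = 11)
b = 11 - √3386 (b = 11 - √2*√1693 = 11 - √3386 ≈ -47.189)
1/(b + H(-1026)) = 1/((11 - √3386) - 1026*(1 - 1026)) = 1/((11 - √3386) - 1026*(-1025)) = 1/((11 - √3386) + 1051650) = 1/(1051661 - √3386)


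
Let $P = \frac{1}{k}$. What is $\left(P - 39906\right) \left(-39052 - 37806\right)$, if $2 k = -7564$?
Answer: $\frac{5799877341497}{1891} \approx 3.0671 \cdot 10^{9}$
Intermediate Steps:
$k = -3782$ ($k = \frac{1}{2} \left(-7564\right) = -3782$)
$P = - \frac{1}{3782}$ ($P = \frac{1}{-3782} = - \frac{1}{3782} \approx -0.00026441$)
$\left(P - 39906\right) \left(-39052 - 37806\right) = \left(- \frac{1}{3782} - 39906\right) \left(-39052 - 37806\right) = \left(- \frac{150924493}{3782}\right) \left(-76858\right) = \frac{5799877341497}{1891}$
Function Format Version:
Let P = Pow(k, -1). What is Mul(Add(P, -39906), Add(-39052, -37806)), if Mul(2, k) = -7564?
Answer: Rational(5799877341497, 1891) ≈ 3.0671e+9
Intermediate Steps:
k = -3782 (k = Mul(Rational(1, 2), -7564) = -3782)
P = Rational(-1, 3782) (P = Pow(-3782, -1) = Rational(-1, 3782) ≈ -0.00026441)
Mul(Add(P, -39906), Add(-39052, -37806)) = Mul(Add(Rational(-1, 3782), -39906), Add(-39052, -37806)) = Mul(Rational(-150924493, 3782), -76858) = Rational(5799877341497, 1891)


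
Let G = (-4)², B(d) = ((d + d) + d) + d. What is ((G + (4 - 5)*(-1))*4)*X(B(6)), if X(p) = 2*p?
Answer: 3264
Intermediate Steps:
B(d) = 4*d (B(d) = (2*d + d) + d = 3*d + d = 4*d)
G = 16
((G + (4 - 5)*(-1))*4)*X(B(6)) = ((16 + (4 - 5)*(-1))*4)*(2*(4*6)) = ((16 - 1*(-1))*4)*(2*24) = ((16 + 1)*4)*48 = (17*4)*48 = 68*48 = 3264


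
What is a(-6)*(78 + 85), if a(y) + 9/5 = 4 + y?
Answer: -3097/5 ≈ -619.40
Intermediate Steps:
a(y) = 11/5 + y (a(y) = -9/5 + (4 + y) = 11/5 + y)
a(-6)*(78 + 85) = (11/5 - 6)*(78 + 85) = -19/5*163 = -3097/5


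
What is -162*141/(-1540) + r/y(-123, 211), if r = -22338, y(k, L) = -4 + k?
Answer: 18650727/97790 ≈ 190.72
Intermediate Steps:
-162*141/(-1540) + r/y(-123, 211) = -162*141/(-1540) - 22338/(-4 - 123) = -22842*(-1/1540) - 22338/(-127) = 11421/770 - 22338*(-1/127) = 11421/770 + 22338/127 = 18650727/97790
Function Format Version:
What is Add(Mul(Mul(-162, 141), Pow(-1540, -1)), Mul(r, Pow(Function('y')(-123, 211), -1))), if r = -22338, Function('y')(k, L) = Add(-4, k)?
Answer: Rational(18650727, 97790) ≈ 190.72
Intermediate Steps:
Add(Mul(Mul(-162, 141), Pow(-1540, -1)), Mul(r, Pow(Function('y')(-123, 211), -1))) = Add(Mul(Mul(-162, 141), Pow(-1540, -1)), Mul(-22338, Pow(Add(-4, -123), -1))) = Add(Mul(-22842, Rational(-1, 1540)), Mul(-22338, Pow(-127, -1))) = Add(Rational(11421, 770), Mul(-22338, Rational(-1, 127))) = Add(Rational(11421, 770), Rational(22338, 127)) = Rational(18650727, 97790)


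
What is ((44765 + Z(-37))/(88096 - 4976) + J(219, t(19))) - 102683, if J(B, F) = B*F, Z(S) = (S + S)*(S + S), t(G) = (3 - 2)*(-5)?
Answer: -8625977119/83120 ≈ -1.0378e+5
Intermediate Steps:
t(G) = -5 (t(G) = 1*(-5) = -5)
Z(S) = 4*S² (Z(S) = (2*S)*(2*S) = 4*S²)
((44765 + Z(-37))/(88096 - 4976) + J(219, t(19))) - 102683 = ((44765 + 4*(-37)²)/(88096 - 4976) + 219*(-5)) - 102683 = ((44765 + 4*1369)/83120 - 1095) - 102683 = ((44765 + 5476)*(1/83120) - 1095) - 102683 = (50241*(1/83120) - 1095) - 102683 = (50241/83120 - 1095) - 102683 = -90966159/83120 - 102683 = -8625977119/83120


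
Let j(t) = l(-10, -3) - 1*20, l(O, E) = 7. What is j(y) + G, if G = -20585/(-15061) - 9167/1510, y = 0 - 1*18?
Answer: -402628267/22742110 ≈ -17.704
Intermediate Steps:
y = -18 (y = 0 - 18 = -18)
j(t) = -13 (j(t) = 7 - 1*20 = 7 - 20 = -13)
G = -106980837/22742110 (G = -20585*(-1/15061) - 9167*1/1510 = 20585/15061 - 9167/1510 = -106980837/22742110 ≈ -4.7041)
j(y) + G = -13 - 106980837/22742110 = -402628267/22742110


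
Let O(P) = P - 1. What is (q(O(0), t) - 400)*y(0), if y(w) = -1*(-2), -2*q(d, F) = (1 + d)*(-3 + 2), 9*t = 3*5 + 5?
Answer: -800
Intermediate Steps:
t = 20/9 (t = (3*5 + 5)/9 = (15 + 5)/9 = (⅑)*20 = 20/9 ≈ 2.2222)
O(P) = -1 + P
q(d, F) = ½ + d/2 (q(d, F) = -(1 + d)*(-3 + 2)/2 = -(1 + d)*(-1)/2 = -(-1 - d)/2 = ½ + d/2)
y(w) = 2
(q(O(0), t) - 400)*y(0) = ((½ + (-1 + 0)/2) - 400)*2 = ((½ + (½)*(-1)) - 400)*2 = ((½ - ½) - 400)*2 = (0 - 400)*2 = -400*2 = -800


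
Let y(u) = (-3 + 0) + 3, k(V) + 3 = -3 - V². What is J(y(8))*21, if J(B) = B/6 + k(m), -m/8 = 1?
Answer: -1470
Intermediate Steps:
m = -8 (m = -8*1 = -8)
k(V) = -6 - V² (k(V) = -3 + (-3 - V²) = -6 - V²)
y(u) = 0 (y(u) = -3 + 3 = 0)
J(B) = -70 + B/6 (J(B) = B/6 + (-6 - 1*(-8)²) = B*(⅙) + (-6 - 1*64) = B/6 + (-6 - 64) = B/6 - 70 = -70 + B/6)
J(y(8))*21 = (-70 + (⅙)*0)*21 = (-70 + 0)*21 = -70*21 = -1470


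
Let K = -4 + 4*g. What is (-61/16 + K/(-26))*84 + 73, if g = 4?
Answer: -14873/52 ≈ -286.02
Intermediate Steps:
K = 12 (K = -4 + 4*4 = -4 + 16 = 12)
(-61/16 + K/(-26))*84 + 73 = (-61/16 + 12/(-26))*84 + 73 = (-61*1/16 + 12*(-1/26))*84 + 73 = (-61/16 - 6/13)*84 + 73 = -889/208*84 + 73 = -18669/52 + 73 = -14873/52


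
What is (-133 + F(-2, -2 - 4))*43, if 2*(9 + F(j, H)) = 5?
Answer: -11997/2 ≈ -5998.5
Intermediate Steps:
F(j, H) = -13/2 (F(j, H) = -9 + (½)*5 = -9 + 5/2 = -13/2)
(-133 + F(-2, -2 - 4))*43 = (-133 - 13/2)*43 = -279/2*43 = -11997/2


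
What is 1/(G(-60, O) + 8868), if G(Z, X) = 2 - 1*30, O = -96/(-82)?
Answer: 1/8840 ≈ 0.00011312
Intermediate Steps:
O = 48/41 (O = -96*(-1/82) = 48/41 ≈ 1.1707)
G(Z, X) = -28 (G(Z, X) = 2 - 30 = -28)
1/(G(-60, O) + 8868) = 1/(-28 + 8868) = 1/8840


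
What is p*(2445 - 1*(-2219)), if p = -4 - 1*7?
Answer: -51304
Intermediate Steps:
p = -11 (p = -4 - 7 = -11)
p*(2445 - 1*(-2219)) = -11*(2445 - 1*(-2219)) = -11*(2445 + 2219) = -11*4664 = -51304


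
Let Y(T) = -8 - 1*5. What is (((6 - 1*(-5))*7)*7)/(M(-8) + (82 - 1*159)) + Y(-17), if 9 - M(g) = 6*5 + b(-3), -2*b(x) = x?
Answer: -3665/199 ≈ -18.417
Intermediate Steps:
Y(T) = -13 (Y(T) = -8 - 5 = -13)
b(x) = -x/2
M(g) = -45/2 (M(g) = 9 - (6*5 - ½*(-3)) = 9 - (30 + 3/2) = 9 - 1*63/2 = 9 - 63/2 = -45/2)
(((6 - 1*(-5))*7)*7)/(M(-8) + (82 - 1*159)) + Y(-17) = (((6 - 1*(-5))*7)*7)/(-45/2 + (82 - 1*159)) - 13 = (((6 + 5)*7)*7)/(-45/2 + (82 - 159)) - 13 = ((11*7)*7)/(-45/2 - 77) - 13 = (77*7)/(-199/2) - 13 = -2/199*539 - 13 = -1078/199 - 13 = -3665/199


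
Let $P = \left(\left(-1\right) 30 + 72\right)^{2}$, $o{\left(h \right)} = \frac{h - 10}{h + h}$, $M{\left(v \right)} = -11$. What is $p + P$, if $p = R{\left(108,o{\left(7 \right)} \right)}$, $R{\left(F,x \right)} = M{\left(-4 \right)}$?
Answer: $1753$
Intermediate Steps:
$o{\left(h \right)} = \frac{-10 + h}{2 h}$
$R{\left(F,x \right)} = -11$
$p = -11$
$P = 1764$ ($P = \left(-30 + 72\right)^{2} = 42^{2} = 1764$)
$p + P = -11 + 1764 = 1753$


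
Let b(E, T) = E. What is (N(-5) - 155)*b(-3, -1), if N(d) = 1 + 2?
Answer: 456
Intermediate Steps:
N(d) = 3
(N(-5) - 155)*b(-3, -1) = (3 - 155)*(-3) = -152*(-3) = 456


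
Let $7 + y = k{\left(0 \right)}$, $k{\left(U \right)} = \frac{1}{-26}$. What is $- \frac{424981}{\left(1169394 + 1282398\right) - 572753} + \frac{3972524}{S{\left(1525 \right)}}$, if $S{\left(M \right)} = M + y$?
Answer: $\frac{194060942910209}{74160032213} \approx 2616.8$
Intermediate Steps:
$k{\left(U \right)} = - \frac{1}{26}$
$y = - \frac{183}{26}$ ($y = -7 - \frac{1}{26} = - \frac{183}{26} \approx -7.0385$)
$S{\left(M \right)} = - \frac{183}{26} + M$ ($S{\left(M \right)} = M - \frac{183}{26} = - \frac{183}{26} + M$)
$- \frac{424981}{\left(1169394 + 1282398\right) - 572753} + \frac{3972524}{S{\left(1525 \right)}} = - \frac{424981}{\left(1169394 + 1282398\right) - 572753} + \frac{3972524}{- \frac{183}{26} + 1525} = - \frac{424981}{2451792 - 572753} + \frac{3972524}{\frac{39467}{26}} = - \frac{424981}{1879039} + 3972524 \cdot \frac{26}{39467} = \left(-424981\right) \frac{1}{1879039} + \frac{103285624}{39467} = - \frac{424981}{1879039} + \frac{103285624}{39467} = \frac{194060942910209}{74160032213}$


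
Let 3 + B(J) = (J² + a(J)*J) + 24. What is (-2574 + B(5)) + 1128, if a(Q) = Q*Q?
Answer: -1275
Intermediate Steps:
a(Q) = Q²
B(J) = 21 + J² + J³ (B(J) = -3 + ((J² + J²*J) + 24) = -3 + ((J² + J³) + 24) = -3 + (24 + J² + J³) = 21 + J² + J³)
(-2574 + B(5)) + 1128 = (-2574 + (21 + 5² + 5³)) + 1128 = (-2574 + (21 + 25 + 125)) + 1128 = (-2574 + 171) + 1128 = -2403 + 1128 = -1275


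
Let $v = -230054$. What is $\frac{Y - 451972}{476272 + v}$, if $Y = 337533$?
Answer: $- \frac{114439}{246218} \approx -0.46479$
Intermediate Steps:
$\frac{Y - 451972}{476272 + v} = \frac{337533 - 451972}{476272 - 230054} = - \frac{114439}{246218}$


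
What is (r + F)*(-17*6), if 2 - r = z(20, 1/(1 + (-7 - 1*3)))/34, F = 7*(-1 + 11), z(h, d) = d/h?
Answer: -440641/60 ≈ -7344.0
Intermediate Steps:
F = 70 (F = 7*10 = 70)
r = 12241/6120 (r = 2 - 1/((1 + (-7 - 1*3))*20)/34 = 2 - (1/20)/(1 + (-7 - 3))/34 = 2 - (1/20)/(1 - 10)/34 = 2 - (1/20)/(-9)/34 = 2 - (-1/9*1/20)/34 = 2 - (-1)/(180*34) = 2 - 1*(-1/6120) = 2 + 1/6120 = 12241/6120 ≈ 2.0002)
(r + F)*(-17*6) = (12241/6120 + 70)*(-17*6) = (440641/6120)*(-102) = -440641/60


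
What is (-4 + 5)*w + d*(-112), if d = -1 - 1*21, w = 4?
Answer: 2468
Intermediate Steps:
d = -22 (d = -1 - 21 = -22)
(-4 + 5)*w + d*(-112) = (-4 + 5)*4 - 22*(-112) = 1*4 + 2464 = 4 + 2464 = 2468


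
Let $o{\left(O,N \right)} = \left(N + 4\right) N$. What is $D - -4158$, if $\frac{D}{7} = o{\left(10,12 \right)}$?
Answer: $5502$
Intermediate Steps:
$o{\left(O,N \right)} = N \left(4 + N\right)$ ($o{\left(O,N \right)} = \left(4 + N\right) N = N \left(4 + N\right)$)
$D = 1344$ ($D = 7 \cdot 12 \left(4 + 12\right) = 7 \cdot 12 \cdot 16 = 7 \cdot 192 = 1344$)
$D - -4158 = 1344 - -4158 = 1344 + 4158 = 5502$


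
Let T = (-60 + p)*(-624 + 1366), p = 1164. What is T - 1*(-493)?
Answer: 819661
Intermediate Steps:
T = 819168 (T = (-60 + 1164)*(-624 + 1366) = 1104*742 = 819168)
T - 1*(-493) = 819168 - 1*(-493) = 819168 + 493 = 819661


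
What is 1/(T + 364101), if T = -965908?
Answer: -1/601807 ≈ -1.6617e-6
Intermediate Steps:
1/(T + 364101) = 1/(-965908 + 364101) = 1/(-601807) = -1/601807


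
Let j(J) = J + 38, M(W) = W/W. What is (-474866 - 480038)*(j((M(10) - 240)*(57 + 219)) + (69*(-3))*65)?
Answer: 75801234424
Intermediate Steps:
M(W) = 1
j(J) = 38 + J
(-474866 - 480038)*(j((M(10) - 240)*(57 + 219)) + (69*(-3))*65) = (-474866 - 480038)*((38 + (1 - 240)*(57 + 219)) + (69*(-3))*65) = -954904*((38 - 239*276) - 207*65) = -954904*((38 - 65964) - 13455) = -954904*(-65926 - 13455) = -954904*(-79381) = 75801234424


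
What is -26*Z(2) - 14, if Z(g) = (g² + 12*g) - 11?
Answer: -456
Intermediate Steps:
Z(g) = -11 + g² + 12*g
-26*Z(2) - 14 = -26*(-11 + 2² + 12*2) - 14 = -26*(-11 + 4 + 24) - 14 = -26*17 - 14 = -442 - 14 = -456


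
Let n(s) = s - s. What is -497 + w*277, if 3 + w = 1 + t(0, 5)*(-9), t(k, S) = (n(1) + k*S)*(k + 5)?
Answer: -1051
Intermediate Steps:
n(s) = 0
t(k, S) = S*k*(5 + k) (t(k, S) = (0 + k*S)*(k + 5) = (0 + S*k)*(5 + k) = (S*k)*(5 + k) = S*k*(5 + k))
w = -2 (w = -3 + (1 + (5*0*(5 + 0))*(-9)) = -3 + (1 + (5*0*5)*(-9)) = -3 + (1 + 0*(-9)) = -3 + (1 + 0) = -3 + 1 = -2)
-497 + w*277 = -497 - 2*277 = -497 - 554 = -1051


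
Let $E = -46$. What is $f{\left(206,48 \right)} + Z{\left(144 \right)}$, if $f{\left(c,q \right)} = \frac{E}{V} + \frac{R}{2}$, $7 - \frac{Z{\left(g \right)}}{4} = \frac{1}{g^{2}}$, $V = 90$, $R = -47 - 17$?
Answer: $- \frac{116933}{25920} \approx -4.5113$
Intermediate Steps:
$R = -64$
$Z{\left(g \right)} = 28 - \frac{4}{g^{2}}$
$f{\left(c,q \right)} = - \frac{1463}{45}$ ($f{\left(c,q \right)} = - \frac{46}{90} - \frac{64}{2} = \left(-46\right) \frac{1}{90} - 32 = - \frac{23}{45} - 32 = - \frac{1463}{45}$)
$f{\left(206,48 \right)} + Z{\left(144 \right)} = - \frac{1463}{45} + \left(28 - \frac{4}{20736}\right) = - \frac{1463}{45} + \left(28 - \frac{1}{5184}\right) = - \frac{1463}{45} + \frac{145151}{5184} = - \frac{116933}{25920}$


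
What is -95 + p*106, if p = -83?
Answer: -8893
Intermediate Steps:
-95 + p*106 = -95 - 83*106 = -95 - 8798 = -8893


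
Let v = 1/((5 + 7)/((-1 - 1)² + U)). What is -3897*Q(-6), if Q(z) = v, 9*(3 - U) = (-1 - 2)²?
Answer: -3897/2 ≈ -1948.5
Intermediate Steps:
U = 2 (U = 3 - (-1 - 2)²/9 = 3 - ⅑*(-3)² = 3 - ⅑*9 = 3 - 1 = 2)
v = ½ (v = 1/((5 + 7)/((-1 - 1)² + 2)) = 1/(12/((-2)² + 2)) = 1/(12/(4 + 2)) = 1/(12/6) = 1/(12*(⅙)) = 1/2 = ½ ≈ 0.50000)
Q(z) = ½
-3897*Q(-6) = -3897*½ = -3897/2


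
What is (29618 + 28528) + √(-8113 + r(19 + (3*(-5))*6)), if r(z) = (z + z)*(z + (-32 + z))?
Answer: 58146 + √16595 ≈ 58275.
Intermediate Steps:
r(z) = 2*z*(-32 + 2*z) (r(z) = (2*z)*(-32 + 2*z) = 2*z*(-32 + 2*z))
(29618 + 28528) + √(-8113 + r(19 + (3*(-5))*6)) = (29618 + 28528) + √(-8113 + 4*(19 + (3*(-5))*6)*(-16 + (19 + (3*(-5))*6))) = 58146 + √(-8113 + 4*(19 - 15*6)*(-16 + (19 - 15*6))) = 58146 + √(-8113 + 4*(19 - 90)*(-16 + (19 - 90))) = 58146 + √(-8113 + 4*(-71)*(-16 - 71)) = 58146 + √(-8113 + 4*(-71)*(-87)) = 58146 + √(-8113 + 24708) = 58146 + √16595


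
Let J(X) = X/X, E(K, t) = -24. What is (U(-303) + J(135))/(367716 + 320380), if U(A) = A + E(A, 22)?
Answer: -163/344048 ≈ -0.00047377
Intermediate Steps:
J(X) = 1
U(A) = -24 + A (U(A) = A - 24 = -24 + A)
(U(-303) + J(135))/(367716 + 320380) = ((-24 - 303) + 1)/(367716 + 320380) = (-327 + 1)/688096 = -326*1/688096 = -163/344048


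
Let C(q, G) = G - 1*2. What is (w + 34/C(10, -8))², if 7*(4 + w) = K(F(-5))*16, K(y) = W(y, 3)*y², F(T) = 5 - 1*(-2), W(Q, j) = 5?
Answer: 7634169/25 ≈ 3.0537e+5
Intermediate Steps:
F(T) = 7 (F(T) = 5 + 2 = 7)
K(y) = 5*y²
C(q, G) = -2 + G (C(q, G) = G - 2 = -2 + G)
w = 556 (w = -4 + ((5*7²)*16)/7 = -4 + ((5*49)*16)/7 = -4 + (245*16)/7 = -4 + (⅐)*3920 = -4 + 560 = 556)
(w + 34/C(10, -8))² = (556 + 34/(-2 - 8))² = (556 + 34/(-10))² = (556 + 34*(-⅒))² = (556 - 17/5)² = (2763/5)² = 7634169/25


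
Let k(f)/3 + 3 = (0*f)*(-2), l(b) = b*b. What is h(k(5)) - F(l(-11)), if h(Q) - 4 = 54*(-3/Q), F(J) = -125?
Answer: 147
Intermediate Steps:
l(b) = b**2
k(f) = -9 (k(f) = -9 + 3*((0*f)*(-2)) = -9 + 3*(0*(-2)) = -9 + 3*0 = -9 + 0 = -9)
h(Q) = 4 - 162/Q (h(Q) = 4 + 54*(-3/Q) = 4 - 162/Q)
h(k(5)) - F(l(-11)) = (4 - 162/(-9)) - 1*(-125) = (4 - 162*(-1/9)) + 125 = (4 + 18) + 125 = 22 + 125 = 147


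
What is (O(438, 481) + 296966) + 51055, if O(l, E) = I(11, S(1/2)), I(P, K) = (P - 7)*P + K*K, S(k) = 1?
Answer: 348066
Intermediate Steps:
I(P, K) = K² + P*(-7 + P) (I(P, K) = (-7 + P)*P + K² = P*(-7 + P) + K² = K² + P*(-7 + P))
O(l, E) = 45 (O(l, E) = 1² + 11² - 7*11 = 1 + 121 - 77 = 45)
(O(438, 481) + 296966) + 51055 = (45 + 296966) + 51055 = 297011 + 51055 = 348066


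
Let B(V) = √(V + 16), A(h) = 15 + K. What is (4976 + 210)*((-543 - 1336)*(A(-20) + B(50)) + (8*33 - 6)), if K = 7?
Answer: -213040880 - 9744494*√66 ≈ -2.9221e+8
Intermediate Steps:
A(h) = 22 (A(h) = 15 + 7 = 22)
B(V) = √(16 + V)
(4976 + 210)*((-543 - 1336)*(A(-20) + B(50)) + (8*33 - 6)) = (4976 + 210)*((-543 - 1336)*(22 + √(16 + 50)) + (8*33 - 6)) = 5186*(-1879*(22 + √66) + (264 - 6)) = 5186*((-41338 - 1879*√66) + 258) = 5186*(-41080 - 1879*√66) = -213040880 - 9744494*√66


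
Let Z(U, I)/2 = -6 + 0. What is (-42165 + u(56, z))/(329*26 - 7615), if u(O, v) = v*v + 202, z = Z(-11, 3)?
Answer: -41819/939 ≈ -44.536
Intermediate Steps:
Z(U, I) = -12 (Z(U, I) = 2*(-6 + 0) = 2*(-6) = -12)
z = -12
u(O, v) = 202 + v² (u(O, v) = v² + 202 = 202 + v²)
(-42165 + u(56, z))/(329*26 - 7615) = (-42165 + (202 + (-12)²))/(329*26 - 7615) = (-42165 + (202 + 144))/(8554 - 7615) = (-42165 + 346)/939 = -41819*1/939 = -41819/939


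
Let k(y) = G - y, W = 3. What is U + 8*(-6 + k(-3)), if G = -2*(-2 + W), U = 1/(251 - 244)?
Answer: -279/7 ≈ -39.857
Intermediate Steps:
U = 1/7 ≈ 0.14286
G = -2 (G = -2*(-2 + 3) = -2*1 = -2)
k(y) = -2 - y
U + 8*(-6 + k(-3)) = 1/7 + 8*(-6 + (-2 - 1*(-3))) = 1/7 + 8*(-6 + (-2 + 3)) = 1/7 + 8*(-6 + 1) = 1/7 + 8*(-5) = 1/7 - 40 = -279/7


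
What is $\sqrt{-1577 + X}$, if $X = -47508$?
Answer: $i \sqrt{49085} \approx 221.55 i$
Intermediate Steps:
$\sqrt{-1577 + X} = \sqrt{-1577 - 47508} = \sqrt{-49085} = i \sqrt{49085}$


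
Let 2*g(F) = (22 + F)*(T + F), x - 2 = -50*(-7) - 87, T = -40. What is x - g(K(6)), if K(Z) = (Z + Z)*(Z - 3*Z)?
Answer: -10959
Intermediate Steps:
K(Z) = -4*Z² (K(Z) = (2*Z)*(-2*Z) = -4*Z²)
x = 265 (x = 2 + (-50*(-7) - 87) = 2 + (350 - 87) = 2 + 263 = 265)
g(F) = (-40 + F)*(22 + F)/2 (g(F) = ((22 + F)*(-40 + F))/2 = ((-40 + F)*(22 + F))/2 = (-40 + F)*(22 + F)/2)
x - g(K(6)) = 265 - (-440 + (-4*6²)²/2 - (-36)*6²) = 265 - (-440 + (-4*36)²/2 - (-36)*36) = 265 - (-440 + (½)*(-144)² - 9*(-144)) = 265 - (-440 + (½)*20736 + 1296) = 265 - (-440 + 10368 + 1296) = 265 - 1*11224 = 265 - 11224 = -10959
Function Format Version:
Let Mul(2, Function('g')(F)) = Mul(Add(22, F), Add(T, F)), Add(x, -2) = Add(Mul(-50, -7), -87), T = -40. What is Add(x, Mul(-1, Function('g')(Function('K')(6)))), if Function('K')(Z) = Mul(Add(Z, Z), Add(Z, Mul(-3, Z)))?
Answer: -10959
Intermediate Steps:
Function('K')(Z) = Mul(-4, Pow(Z, 2)) (Function('K')(Z) = Mul(Mul(2, Z), Mul(-2, Z)) = Mul(-4, Pow(Z, 2)))
x = 265 (x = Add(2, Add(Mul(-50, -7), -87)) = Add(2, Add(350, -87)) = Add(2, 263) = 265)
Function('g')(F) = Mul(Rational(1, 2), Add(-40, F), Add(22, F)) (Function('g')(F) = Mul(Rational(1, 2), Mul(Add(22, F), Add(-40, F))) = Mul(Rational(1, 2), Mul(Add(-40, F), Add(22, F))) = Mul(Rational(1, 2), Add(-40, F), Add(22, F)))
Add(x, Mul(-1, Function('g')(Function('K')(6)))) = Add(265, Mul(-1, Add(-440, Mul(Rational(1, 2), Pow(Mul(-4, Pow(6, 2)), 2)), Mul(-9, Mul(-4, Pow(6, 2)))))) = Add(265, Mul(-1, Add(-440, Mul(Rational(1, 2), Pow(Mul(-4, 36), 2)), Mul(-9, Mul(-4, 36))))) = Add(265, Mul(-1, Add(-440, Mul(Rational(1, 2), Pow(-144, 2)), Mul(-9, -144)))) = Add(265, Mul(-1, Add(-440, Mul(Rational(1, 2), 20736), 1296))) = Add(265, Mul(-1, Add(-440, 10368, 1296))) = Add(265, Mul(-1, 11224)) = Add(265, -11224) = -10959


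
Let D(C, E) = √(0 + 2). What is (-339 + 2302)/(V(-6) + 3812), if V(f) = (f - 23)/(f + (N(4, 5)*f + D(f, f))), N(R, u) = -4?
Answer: 2408487146/4675113881 - 56927*√2/4675113881 ≈ 0.51515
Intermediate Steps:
D(C, E) = √2
V(f) = (-23 + f)/(√2 - 3*f) (V(f) = (f - 23)/(f + (-4*f + √2)) = (-23 + f)/(f + (√2 - 4*f)) = (-23 + f)/(√2 - 3*f))
(-339 + 2302)/(V(-6) + 3812) = (-339 + 2302)/((-23 - 6)/(√2 - 3*(-6)) + 3812) = 1963/(-29/(√2 + 18) + 3812) = 1963/(-29/(18 + √2) + 3812) = 1963/(3812 - 29/(18 + √2))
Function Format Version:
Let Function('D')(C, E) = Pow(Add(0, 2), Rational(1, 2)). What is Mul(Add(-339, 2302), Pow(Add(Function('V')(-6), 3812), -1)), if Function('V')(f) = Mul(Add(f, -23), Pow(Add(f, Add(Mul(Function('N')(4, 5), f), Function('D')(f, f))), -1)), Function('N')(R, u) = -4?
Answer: Add(Rational(2408487146, 4675113881), Mul(Rational(-56927, 4675113881), Pow(2, Rational(1, 2)))) ≈ 0.51515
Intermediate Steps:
Function('D')(C, E) = Pow(2, Rational(1, 2))
Function('V')(f) = Mul(Pow(Add(Pow(2, Rational(1, 2)), Mul(-3, f)), -1), Add(-23, f)) (Function('V')(f) = Mul(Add(f, -23), Pow(Add(f, Add(Mul(-4, f), Pow(2, Rational(1, 2)))), -1)) = Mul(Add(-23, f), Pow(Add(f, Add(Pow(2, Rational(1, 2)), Mul(-4, f))), -1)) = Mul(Add(-23, f), Pow(Add(Pow(2, Rational(1, 2)), Mul(-3, f)), -1)) = Mul(Pow(Add(Pow(2, Rational(1, 2)), Mul(-3, f)), -1), Add(-23, f)))
Mul(Add(-339, 2302), Pow(Add(Function('V')(-6), 3812), -1)) = Mul(Add(-339, 2302), Pow(Add(Mul(Pow(Add(Pow(2, Rational(1, 2)), Mul(-3, -6)), -1), Add(-23, -6)), 3812), -1)) = Mul(1963, Pow(Add(Mul(Pow(Add(Pow(2, Rational(1, 2)), 18), -1), -29), 3812), -1)) = Mul(1963, Pow(Add(Mul(Pow(Add(18, Pow(2, Rational(1, 2))), -1), -29), 3812), -1)) = Mul(1963, Pow(Add(Mul(-29, Pow(Add(18, Pow(2, Rational(1, 2))), -1)), 3812), -1)) = Mul(1963, Pow(Add(3812, Mul(-29, Pow(Add(18, Pow(2, Rational(1, 2))), -1))), -1))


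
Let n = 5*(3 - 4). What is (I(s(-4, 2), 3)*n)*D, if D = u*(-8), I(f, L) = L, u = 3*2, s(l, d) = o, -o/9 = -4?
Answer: 720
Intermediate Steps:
o = 36 (o = -9*(-4) = 36)
s(l, d) = 36
u = 6
D = -48 (D = 6*(-8) = -48)
n = -5 (n = 5*(-1) = -5)
(I(s(-4, 2), 3)*n)*D = (3*(-5))*(-48) = -15*(-48) = 720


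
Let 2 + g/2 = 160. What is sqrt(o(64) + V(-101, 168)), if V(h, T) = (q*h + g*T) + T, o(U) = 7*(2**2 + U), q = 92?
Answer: 2*sqrt(11110) ≈ 210.81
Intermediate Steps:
g = 316 (g = -4 + 2*160 = -4 + 320 = 316)
o(U) = 28 + 7*U (o(U) = 7*(4 + U) = 28 + 7*U)
V(h, T) = 92*h + 317*T (V(h, T) = (92*h + 316*T) + T = 92*h + 317*T)
sqrt(o(64) + V(-101, 168)) = sqrt((28 + 7*64) + (92*(-101) + 317*168)) = sqrt((28 + 448) + (-9292 + 53256)) = sqrt(476 + 43964) = sqrt(44440) = 2*sqrt(11110)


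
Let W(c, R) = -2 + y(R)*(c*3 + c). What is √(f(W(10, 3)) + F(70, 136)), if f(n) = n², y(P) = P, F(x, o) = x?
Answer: √13994 ≈ 118.30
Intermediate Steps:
W(c, R) = -2 + 4*R*c (W(c, R) = -2 + R*(c*3 + c) = -2 + R*(3*c + c) = -2 + R*(4*c) = -2 + 4*R*c)
√(f(W(10, 3)) + F(70, 136)) = √((-2 + 4*3*10)² + 70) = √((-2 + 120)² + 70) = √(118² + 70) = √(13924 + 70) = √13994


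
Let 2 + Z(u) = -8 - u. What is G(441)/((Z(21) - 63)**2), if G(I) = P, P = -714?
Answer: -357/4418 ≈ -0.080806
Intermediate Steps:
Z(u) = -10 - u (Z(u) = -2 + (-8 - u) = -10 - u)
G(I) = -714
G(441)/((Z(21) - 63)**2) = -714/((-10 - 1*21) - 63)**2 = -714/((-10 - 21) - 63)**2 = -714/(-31 - 63)**2 = -714/((-94)**2) = -714/8836 = -714*1/8836 = -357/4418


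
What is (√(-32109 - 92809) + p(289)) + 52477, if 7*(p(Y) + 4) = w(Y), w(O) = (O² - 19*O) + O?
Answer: 445630/7 + I*√124918 ≈ 63661.0 + 353.44*I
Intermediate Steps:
w(O) = O² - 18*O
p(Y) = -4 + Y*(-18 + Y)/7 (p(Y) = -4 + (Y*(-18 + Y))/7 = -4 + Y*(-18 + Y)/7)
(√(-32109 - 92809) + p(289)) + 52477 = (√(-32109 - 92809) + (-4 + (⅐)*289*(-18 + 289))) + 52477 = (√(-124918) + (-4 + (⅐)*289*271)) + 52477 = (I*√124918 + (-4 + 78319/7)) + 52477 = (I*√124918 + 78291/7) + 52477 = (78291/7 + I*√124918) + 52477 = 445630/7 + I*√124918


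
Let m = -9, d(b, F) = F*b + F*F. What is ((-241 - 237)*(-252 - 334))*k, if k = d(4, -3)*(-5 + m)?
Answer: 11764536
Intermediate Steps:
d(b, F) = F² + F*b (d(b, F) = F*b + F² = F² + F*b)
k = 42 (k = (-3*(-3 + 4))*(-5 - 9) = -3*1*(-14) = -3*(-14) = 42)
((-241 - 237)*(-252 - 334))*k = ((-241 - 237)*(-252 - 334))*42 = -478*(-586)*42 = 280108*42 = 11764536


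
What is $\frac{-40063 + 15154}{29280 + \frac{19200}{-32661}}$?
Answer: $- \frac{271184283}{318764960} \approx -0.85073$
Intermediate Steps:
$\frac{-40063 + 15154}{29280 + \frac{19200}{-32661}} = - \frac{24909}{29280 + 19200 \left(- \frac{1}{32661}\right)} = - \frac{24909}{29280 - \frac{6400}{10887}} = - \frac{24909}{\frac{318764960}{10887}} = \left(-24909\right) \frac{10887}{318764960} = - \frac{271184283}{318764960}$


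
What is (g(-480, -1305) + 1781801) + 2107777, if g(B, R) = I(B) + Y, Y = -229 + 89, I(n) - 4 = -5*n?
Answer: 3891842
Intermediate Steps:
I(n) = 4 - 5*n
Y = -140
g(B, R) = -136 - 5*B (g(B, R) = (4 - 5*B) - 140 = -136 - 5*B)
(g(-480, -1305) + 1781801) + 2107777 = ((-136 - 5*(-480)) + 1781801) + 2107777 = ((-136 + 2400) + 1781801) + 2107777 = (2264 + 1781801) + 2107777 = 1784065 + 2107777 = 3891842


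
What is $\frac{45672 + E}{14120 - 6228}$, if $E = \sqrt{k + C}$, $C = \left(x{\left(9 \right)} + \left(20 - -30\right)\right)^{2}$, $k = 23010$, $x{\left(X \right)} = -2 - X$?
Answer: $\frac{11418}{1973} + \frac{\sqrt{24531}}{7892} \approx 5.807$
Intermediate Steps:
$C = 1521$ ($C = \left(\left(-2 - 9\right) + \left(20 - -30\right)\right)^{2} = \left(\left(-2 - 9\right) + \left(20 + 30\right)\right)^{2} = \left(-11 + 50\right)^{2} = 39^{2} = 1521$)
$E = \sqrt{24531}$ ($E = \sqrt{23010 + 1521} = \sqrt{24531} \approx 156.62$)
$\frac{45672 + E}{14120 - 6228} = \frac{45672 + \sqrt{24531}}{14120 - 6228} = \frac{45672 + \sqrt{24531}}{7892} = \left(45672 + \sqrt{24531}\right) \frac{1}{7892} = \frac{11418}{1973} + \frac{\sqrt{24531}}{7892}$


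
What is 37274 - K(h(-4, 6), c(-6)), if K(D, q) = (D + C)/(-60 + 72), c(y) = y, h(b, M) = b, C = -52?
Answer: 111836/3 ≈ 37279.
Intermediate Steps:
K(D, q) = -13/3 + D/12 (K(D, q) = (D - 52)/(-60 + 72) = (-52 + D)/12 = (-52 + D)*(1/12) = -13/3 + D/12)
37274 - K(h(-4, 6), c(-6)) = 37274 - (-13/3 + (1/12)*(-4)) = 37274 - (-13/3 - ⅓) = 37274 - 1*(-14/3) = 37274 + 14/3 = 111836/3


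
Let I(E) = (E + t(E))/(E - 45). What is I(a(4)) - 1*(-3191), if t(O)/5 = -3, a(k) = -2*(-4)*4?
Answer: 41466/13 ≈ 3189.7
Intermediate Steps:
a(k) = 32 (a(k) = 8*4 = 32)
t(O) = -15 (t(O) = 5*(-3) = -15)
I(E) = (-15 + E)/(-45 + E) (I(E) = (E - 15)/(E - 45) = (-15 + E)/(-45 + E))
I(a(4)) - 1*(-3191) = (-15 + 32)/(-45 + 32) - 1*(-3191) = 17/(-13) + 3191 = -1/13*17 + 3191 = -17/13 + 3191 = 41466/13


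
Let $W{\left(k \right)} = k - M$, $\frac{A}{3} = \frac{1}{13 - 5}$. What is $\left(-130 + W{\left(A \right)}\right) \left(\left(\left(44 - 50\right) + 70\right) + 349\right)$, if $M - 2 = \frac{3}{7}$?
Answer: $- \frac{436305}{8} \approx -54538.0$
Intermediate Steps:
$A = \frac{3}{8}$ ($A = \frac{3}{13 - 5} = \frac{3}{8} \approx 0.375$)
$M = \frac{17}{7}$ ($M = 2 + \frac{3}{7} = \frac{17}{7} \approx 2.4286$)
$W{\left(k \right)} = - \frac{17}{7} + k$ ($W{\left(k \right)} = k - \frac{17}{7} = - \frac{17}{7} + k$)
$\left(-130 + W{\left(A \right)}\right) \left(\left(\left(44 - 50\right) + 70\right) + 349\right) = \left(-130 + \left(- \frac{17}{7} + \frac{3}{8}\right)\right) \left(\left(\left(44 - 50\right) + 70\right) + 349\right) = \left(-130 - \frac{115}{56}\right) \left(\left(-6 + 70\right) + 349\right) = - \frac{7395 \left(64 + 349\right)}{56} = \left(- \frac{7395}{56}\right) 413 = - \frac{436305}{8}$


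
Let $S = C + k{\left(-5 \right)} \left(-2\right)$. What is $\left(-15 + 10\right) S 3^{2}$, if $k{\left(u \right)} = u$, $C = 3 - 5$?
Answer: $-360$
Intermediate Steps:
$C = -2$ ($C = 3 - 5 = -2$)
$S = 8$ ($S = -2 - -10 = -2 + 10 = 8$)
$\left(-15 + 10\right) S 3^{2} = \left(-15 + 10\right) 8 \cdot 3^{2} = \left(-5\right) 8 \cdot 9 = \left(-40\right) 9 = -360$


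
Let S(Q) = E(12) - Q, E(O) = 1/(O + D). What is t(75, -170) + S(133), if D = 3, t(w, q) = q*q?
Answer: 431506/15 ≈ 28767.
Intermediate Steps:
t(w, q) = q²
E(O) = 1/(3 + O) (E(O) = 1/(O + 3) = 1/(3 + O))
S(Q) = 1/15 - Q (S(Q) = 1/(3 + 12) - Q = 1/15 - Q)
t(75, -170) + S(133) = (-170)² + (1/15 - 1*133) = 28900 + (1/15 - 133) = 28900 - 1994/15 = 431506/15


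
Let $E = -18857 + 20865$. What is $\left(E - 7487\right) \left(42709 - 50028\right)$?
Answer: $40100801$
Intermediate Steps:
$E = 2008$
$\left(E - 7487\right) \left(42709 - 50028\right) = \left(2008 - 7487\right) \left(42709 - 50028\right) = \left(-5479\right) \left(-7319\right) = 40100801$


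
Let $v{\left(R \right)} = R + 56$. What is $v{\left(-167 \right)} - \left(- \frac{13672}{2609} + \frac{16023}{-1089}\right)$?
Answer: $- \frac{86226832}{947067} \approx -91.046$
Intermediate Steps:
$v{\left(R \right)} = 56 + R$
$v{\left(-167 \right)} - \left(- \frac{13672}{2609} + \frac{16023}{-1089}\right) = \left(56 - 167\right) - \left(- \frac{13672}{2609} + \frac{16023}{-1089}\right) = -111 - \left(\left(-13672\right) \frac{1}{2609} + 16023 \left(- \frac{1}{1089}\right)\right) = -111 - \left(- \frac{13672}{2609} - \frac{5341}{363}\right) = -111 - - \frac{18897605}{947067} = -111 + \frac{18897605}{947067} = - \frac{86226832}{947067}$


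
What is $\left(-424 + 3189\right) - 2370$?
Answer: $395$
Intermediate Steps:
$\left(-424 + 3189\right) - 2370 = 2765 - 2370 = 395$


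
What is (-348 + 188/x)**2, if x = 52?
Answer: 20043529/169 ≈ 1.1860e+5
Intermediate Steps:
(-348 + 188/x)**2 = (-348 + 188/52)**2 = (-348 + 188*(1/52))**2 = (-348 + 47/13)**2 = (-4477/13)**2 = 20043529/169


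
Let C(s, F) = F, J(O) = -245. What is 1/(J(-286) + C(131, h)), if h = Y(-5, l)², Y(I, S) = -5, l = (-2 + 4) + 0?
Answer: -1/220 ≈ -0.0045455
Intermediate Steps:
l = 2 (l = 2 + 0 = 2)
h = 25 (h = (-5)² = 25)
1/(J(-286) + C(131, h)) = 1/(-245 + 25) = 1/(-220) = -1/220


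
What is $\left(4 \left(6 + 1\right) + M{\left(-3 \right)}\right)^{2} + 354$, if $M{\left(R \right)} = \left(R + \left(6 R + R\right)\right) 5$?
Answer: $8818$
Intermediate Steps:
$M{\left(R \right)} = 40 R$ ($M{\left(R \right)} = \left(R + 7 R\right) 5 = 8 R 5 = 40 R$)
$\left(4 \left(6 + 1\right) + M{\left(-3 \right)}\right)^{2} + 354 = \left(4 \left(6 + 1\right) + 40 \left(-3\right)\right)^{2} + 354 = \left(4 \cdot 7 - 120\right)^{2} + 354 = \left(28 - 120\right)^{2} + 354 = \left(-92\right)^{2} + 354 = 8464 + 354 = 8818$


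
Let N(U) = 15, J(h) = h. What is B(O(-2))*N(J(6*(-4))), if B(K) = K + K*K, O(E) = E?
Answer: 30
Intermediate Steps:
B(K) = K + K²
B(O(-2))*N(J(6*(-4))) = -2*(1 - 2)*15 = -2*(-1)*15 = 2*15 = 30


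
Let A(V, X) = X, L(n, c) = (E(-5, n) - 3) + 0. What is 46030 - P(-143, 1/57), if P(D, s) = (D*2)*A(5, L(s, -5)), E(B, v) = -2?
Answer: 44600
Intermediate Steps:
L(n, c) = -5 (L(n, c) = (-2 - 3) + 0 = -5 + 0 = -5)
P(D, s) = -10*D (P(D, s) = (D*2)*(-5) = (2*D)*(-5) = -10*D)
46030 - P(-143, 1/57) = 46030 - (-10)*(-143) = 46030 - 1*1430 = 46030 - 1430 = 44600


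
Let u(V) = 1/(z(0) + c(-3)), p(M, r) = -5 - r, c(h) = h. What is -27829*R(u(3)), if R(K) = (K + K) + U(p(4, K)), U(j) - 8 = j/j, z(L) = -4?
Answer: -1697569/7 ≈ -2.4251e+5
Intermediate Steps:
U(j) = 9 (U(j) = 8 + j/j = 8 + 1 = 9)
u(V) = -⅐ (u(V) = 1/(-4 - 3) = 1/(-7) = -⅐)
R(K) = 9 + 2*K (R(K) = (K + K) + 9 = 2*K + 9 = 9 + 2*K)
-27829*R(u(3)) = -27829*(9 + 2*(-⅐)) = -27829*(9 - 2/7) = -27829*61/7 = -1697569/7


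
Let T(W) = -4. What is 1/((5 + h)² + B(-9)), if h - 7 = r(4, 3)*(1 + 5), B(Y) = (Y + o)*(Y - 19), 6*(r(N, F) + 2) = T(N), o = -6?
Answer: 1/436 ≈ 0.0022936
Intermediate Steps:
r(N, F) = -8/3 (r(N, F) = -2 + (⅙)*(-4) = -2 - ⅔ = -8/3)
B(Y) = (-19 + Y)*(-6 + Y) (B(Y) = (Y - 6)*(Y - 19) = (-6 + Y)*(-19 + Y) = (-19 + Y)*(-6 + Y))
h = -9 (h = 7 - 8*(1 + 5)/3 = 7 - 8/3*6 = 7 - 16 = -9)
1/((5 + h)² + B(-9)) = 1/((5 - 9)² + (114 + (-9)² - 25*(-9))) = 1/((-4)² + (114 + 81 + 225)) = 1/(16 + 420) = 1/436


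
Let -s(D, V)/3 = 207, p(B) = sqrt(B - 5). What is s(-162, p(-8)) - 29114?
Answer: -29735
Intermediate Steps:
p(B) = sqrt(-5 + B)
s(D, V) = -621 (s(D, V) = -3*207 = -621)
s(-162, p(-8)) - 29114 = -621 - 29114 = -29735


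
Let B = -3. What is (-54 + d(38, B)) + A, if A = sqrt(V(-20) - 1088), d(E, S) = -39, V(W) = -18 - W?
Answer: -93 + I*sqrt(1086) ≈ -93.0 + 32.955*I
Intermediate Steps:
A = I*sqrt(1086) (A = sqrt((-18 - 1*(-20)) - 1088) = sqrt((-18 + 20) - 1088) = sqrt(2 - 1088) = sqrt(-1086) = I*sqrt(1086) ≈ 32.955*I)
(-54 + d(38, B)) + A = (-54 - 39) + I*sqrt(1086) = -93 + I*sqrt(1086)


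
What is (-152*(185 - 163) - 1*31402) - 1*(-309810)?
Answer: 275064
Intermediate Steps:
(-152*(185 - 163) - 1*31402) - 1*(-309810) = (-152*22 - 31402) + 309810 = (-3344 - 31402) + 309810 = -34746 + 309810 = 275064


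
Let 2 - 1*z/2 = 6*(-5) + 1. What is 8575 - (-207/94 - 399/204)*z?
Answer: 14114809/1598 ≈ 8832.8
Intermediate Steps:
z = 62 (z = 4 - 2*(6*(-5) + 1) = 4 - 2*(-30 + 1) = 4 - 2*(-29) = 4 + 58 = 62)
8575 - (-207/94 - 399/204)*z = 8575 - (-207/94 - 399/204)*62 = 8575 - (-207*1/94 - 399*1/204)*62 = 8575 - (-207/94 - 133/68)*62 = 8575 - (-13289)*62/3196 = 8575 - 1*(-411959/1598) = 8575 + 411959/1598 = 14114809/1598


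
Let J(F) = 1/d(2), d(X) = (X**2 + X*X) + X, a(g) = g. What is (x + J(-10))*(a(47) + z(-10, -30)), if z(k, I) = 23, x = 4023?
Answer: 281617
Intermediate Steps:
d(X) = X + 2*X**2 (d(X) = (X**2 + X**2) + X = 2*X**2 + X = X + 2*X**2)
J(F) = 1/10 (J(F) = 1/(2*(1 + 2*2)) = 1/(2*(1 + 4)) = 1/(2*5) = 1/10)
(x + J(-10))*(a(47) + z(-10, -30)) = (4023 + 1/10)*(47 + 23) = (40231/10)*70 = 281617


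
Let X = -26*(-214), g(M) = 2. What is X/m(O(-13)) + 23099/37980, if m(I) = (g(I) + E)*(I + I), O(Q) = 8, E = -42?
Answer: -2456717/303840 ≈ -8.0856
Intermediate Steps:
X = 5564
m(I) = -80*I (m(I) = (2 - 42)*(I + I) = -80*I)
X/m(O(-13)) + 23099/37980 = 5564/((-80*8)) + 23099/37980 = 5564/(-640) + 23099*(1/37980) = 5564*(-1/640) + 23099/37980 = -1391/160 + 23099/37980 = -2456717/303840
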